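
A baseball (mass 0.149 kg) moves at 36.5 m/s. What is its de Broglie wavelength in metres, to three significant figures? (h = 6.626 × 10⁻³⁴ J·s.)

p = mv = 0.149 × 36.5 = 5.438 kg·m/s.
λ = h/p = 6.626 × 10⁻³⁴ / 5.438 = 1.22 × 10⁻³⁴ m.

λ = 1.22 × 10⁻³⁴ m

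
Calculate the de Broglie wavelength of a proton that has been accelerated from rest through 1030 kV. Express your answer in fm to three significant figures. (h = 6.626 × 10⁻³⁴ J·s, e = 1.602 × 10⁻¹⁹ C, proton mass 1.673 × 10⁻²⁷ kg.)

KE = eV = 1.602 × 10⁻¹⁹ × 1.030 × 10⁶ = 1.650 × 10⁻¹³ J.
p = √(2mKE) = √(2 × 1.673 × 10⁻²⁷ × 1.650 × 10⁻¹³) = 2.350 × 10⁻²⁰ kg·m/s.
λ = h/p = 6.626 × 10⁻³⁴ / 2.350 × 10⁻²⁰ = 2.82 × 10⁻¹⁴ m = 28.2 fm.

λ = 28.2 fm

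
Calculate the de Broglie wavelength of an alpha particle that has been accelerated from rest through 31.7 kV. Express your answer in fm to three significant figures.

λ = 57.0 fm

KE = 2eV = 2 × 1.602 × 10⁻¹⁹ × 3.170 × 10⁴ = 1.016 × 10⁻¹⁴ J.
p = √(2mKE) = √(2 × 6.645 × 10⁻²⁷ × 1.016 × 10⁻¹⁴) = 1.162 × 10⁻²⁰ kg·m/s.
λ = h/p = 6.626 × 10⁻³⁴ / 1.162 × 10⁻²⁰ = 5.70 × 10⁻¹⁴ m = 57.0 fm.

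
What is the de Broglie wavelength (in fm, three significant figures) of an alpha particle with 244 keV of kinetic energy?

λ = 29.1 fm

KE = 244 keV = 3.909 × 10⁻¹⁴ J.
p = √(2mKE) = √(2 × 6.645 × 10⁻²⁷ × 3.909 × 10⁻¹⁴) = 2.279 × 10⁻²⁰ kg·m/s.
λ = h/p = 6.626 × 10⁻³⁴ / 2.279 × 10⁻²⁰ = 2.91 × 10⁻¹⁴ m = 29.1 fm.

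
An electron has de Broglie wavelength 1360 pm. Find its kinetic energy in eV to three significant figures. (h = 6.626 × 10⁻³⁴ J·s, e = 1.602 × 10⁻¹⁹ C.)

KE = 0.813 eV

p = h/λ = 6.626 × 10⁻³⁴ / 1.360 × 10⁻⁹ = 4.872 × 10⁻²⁵ kg·m/s.
KE = p²/(2m) = (4.872 × 10⁻²⁵)² / (2 × 9.109 × 10⁻³¹) = 1.303 × 10⁻¹⁹ J = 0.813 eV.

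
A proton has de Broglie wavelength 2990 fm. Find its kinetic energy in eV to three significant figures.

KE = 91.6 eV

p = h/λ = 6.626 × 10⁻³⁴ / 2.990 × 10⁻¹² = 2.216 × 10⁻²² kg·m/s.
KE = p²/(2m) = (2.216 × 10⁻²²)² / (2 × 1.673 × 10⁻²⁷) = 1.468 × 10⁻¹⁷ J = 91.6 eV.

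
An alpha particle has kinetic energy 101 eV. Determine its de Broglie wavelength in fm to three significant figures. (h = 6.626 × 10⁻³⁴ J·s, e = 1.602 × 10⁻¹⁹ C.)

λ = 1430 fm

KE = 101 eV = 1.618 × 10⁻¹⁷ J.
p = √(2mKE) = √(2 × 6.645 × 10⁻²⁷ × 1.618 × 10⁻¹⁷) = 4.637 × 10⁻²² kg·m/s.
λ = h/p = 6.626 × 10⁻³⁴ / 4.637 × 10⁻²² = 1.43 × 10⁻¹² m = 1430 fm.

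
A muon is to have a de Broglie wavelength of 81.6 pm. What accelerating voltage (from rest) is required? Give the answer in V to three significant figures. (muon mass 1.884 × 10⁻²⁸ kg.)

p = h/λ = 6.626 × 10⁻³⁴ / 8.160 × 10⁻¹¹ = 8.120 × 10⁻²⁴ kg·m/s.
KE = p²/(2m) = 1.750 × 10⁻¹⁹ J.
V = KE/e = 1.750 × 10⁻¹⁹ / (1.602 × 10⁻¹⁹) = 1.09 V.

V = 1.09 V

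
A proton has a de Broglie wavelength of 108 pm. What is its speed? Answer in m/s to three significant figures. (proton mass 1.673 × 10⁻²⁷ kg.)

v = 3670 m/s

p = h/λ = 6.626 × 10⁻³⁴ / 1.080 × 10⁻¹⁰ = 6.135 × 10⁻²⁴ kg·m/s.
v = p/m = 6.135 × 10⁻²⁴ / 1.673 × 10⁻²⁷ = 3.67 × 10³ m/s = 3670 m/s.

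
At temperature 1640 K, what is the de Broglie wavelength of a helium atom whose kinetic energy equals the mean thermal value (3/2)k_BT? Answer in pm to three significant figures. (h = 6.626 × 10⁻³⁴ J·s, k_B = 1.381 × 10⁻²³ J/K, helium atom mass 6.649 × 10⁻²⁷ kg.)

KE = (3/2)k_BT = 1.5 × 1.381 × 10⁻²³ × 1640 = 3.397 × 10⁻²⁰ J.
p = √(2mKE) = √(2 × 6.649 × 10⁻²⁷ × 3.397 × 10⁻²⁰) = 2.125 × 10⁻²³ kg·m/s.
λ = h/p = 3.12 × 10⁻¹¹ m = 31.2 pm.

λ = 31.2 pm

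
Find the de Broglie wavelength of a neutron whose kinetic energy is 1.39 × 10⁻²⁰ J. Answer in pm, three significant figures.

p = √(2mKE) = √(2 × 1.675 × 10⁻²⁷ × 1.390 × 10⁻²⁰) = 6.824 × 10⁻²⁴ kg·m/s.
λ = h/p = 6.626 × 10⁻³⁴ / 6.824 × 10⁻²⁴ = 9.71 × 10⁻¹¹ m = 97.1 pm.

λ = 97.1 pm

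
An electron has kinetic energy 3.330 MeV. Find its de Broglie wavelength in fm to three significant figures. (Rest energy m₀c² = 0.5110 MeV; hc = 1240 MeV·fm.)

λ = 326 fm

Total energy E = KE + m₀c² = 3.330 + 0.5110 = 3.8410 MeV.
(pc)² = E² − (m₀c²)² = (3.8410)² − (0.5110)² = 14.49 MeV², so pc = 3.807 MeV.
λ = hc/(pc) = 1240 MeV·fm / 3.807 MeV = 326 fm.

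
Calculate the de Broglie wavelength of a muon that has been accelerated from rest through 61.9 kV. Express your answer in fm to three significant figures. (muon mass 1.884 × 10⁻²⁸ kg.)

KE = eV = 1.602 × 10⁻¹⁹ × 6.190 × 10⁴ = 9.916 × 10⁻¹⁵ J.
p = √(2mKE) = √(2 × 1.884 × 10⁻²⁸ × 9.916 × 10⁻¹⁵) = 1.933 × 10⁻²¹ kg·m/s.
λ = h/p = 6.626 × 10⁻³⁴ / 1.933 × 10⁻²¹ = 3.43 × 10⁻¹³ m = 343 fm.

λ = 343 fm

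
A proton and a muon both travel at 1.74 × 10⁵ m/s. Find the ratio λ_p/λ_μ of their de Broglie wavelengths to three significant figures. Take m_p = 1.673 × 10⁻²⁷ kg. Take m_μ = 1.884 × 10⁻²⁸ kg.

λ_p/λ_μ = 0.113

At fixed v, p = mv so λ = h/(mv) ∝ 1/m.
λ_p/λ_μ = m_μ/m_p = 1.884 × 10⁻²⁸/1.673 × 10⁻²⁷ = 0.113.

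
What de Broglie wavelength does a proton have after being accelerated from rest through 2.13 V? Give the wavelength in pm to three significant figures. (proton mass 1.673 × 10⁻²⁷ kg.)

λ = 19.6 pm

KE = eV = 1.602 × 10⁻¹⁹ × 2.130 = 3.412 × 10⁻¹⁹ J.
p = √(2mKE) = √(2 × 1.673 × 10⁻²⁷ × 3.412 × 10⁻¹⁹) = 3.379 × 10⁻²³ kg·m/s.
λ = h/p = 6.626 × 10⁻³⁴ / 3.379 × 10⁻²³ = 1.96 × 10⁻¹¹ m = 19.6 pm.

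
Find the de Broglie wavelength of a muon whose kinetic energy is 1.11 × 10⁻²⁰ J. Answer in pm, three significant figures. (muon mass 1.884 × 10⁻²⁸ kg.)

λ = 324 pm

p = √(2mKE) = √(2 × 1.884 × 10⁻²⁸ × 1.110 × 10⁻²⁰) = 2.045 × 10⁻²⁴ kg·m/s.
λ = h/p = 6.626 × 10⁻³⁴ / 2.045 × 10⁻²⁴ = 3.24 × 10⁻¹⁰ m = 324 pm.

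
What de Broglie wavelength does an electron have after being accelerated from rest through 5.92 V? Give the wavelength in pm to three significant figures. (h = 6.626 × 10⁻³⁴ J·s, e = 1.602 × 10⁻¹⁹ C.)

KE = eV = 1.602 × 10⁻¹⁹ × 5.920 = 9.484 × 10⁻¹⁹ J.
p = √(2mKE) = √(2 × 9.109 × 10⁻³¹ × 9.484 × 10⁻¹⁹) = 1.314 × 10⁻²⁴ kg·m/s.
λ = h/p = 6.626 × 10⁻³⁴ / 1.314 × 10⁻²⁴ = 5.04 × 10⁻¹⁰ m = 504 pm.

λ = 504 pm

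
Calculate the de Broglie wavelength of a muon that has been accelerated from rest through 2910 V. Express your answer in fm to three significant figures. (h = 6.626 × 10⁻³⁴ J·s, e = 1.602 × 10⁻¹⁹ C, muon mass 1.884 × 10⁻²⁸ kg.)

KE = eV = 1.602 × 10⁻¹⁹ × 2910 = 4.662 × 10⁻¹⁶ J.
p = √(2mKE) = √(2 × 1.884 × 10⁻²⁸ × 4.662 × 10⁻¹⁶) = 4.191 × 10⁻²² kg·m/s.
λ = h/p = 6.626 × 10⁻³⁴ / 4.191 × 10⁻²² = 1.58 × 10⁻¹² m = 1580 fm.

λ = 1580 fm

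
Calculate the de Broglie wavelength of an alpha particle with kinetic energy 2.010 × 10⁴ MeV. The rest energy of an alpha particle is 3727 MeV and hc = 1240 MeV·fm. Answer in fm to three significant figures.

Total energy E = KE + m₀c² = 2.010 × 10⁴ + 3727 = 23827 MeV.
(pc)² = E² − (m₀c²)² = (23827)² − (3727)² = 5.538 × 10⁸ MeV², so pc = 2.353 × 10⁴ MeV.
λ = hc/(pc) = 1240 MeV·fm / 2.353 × 10⁴ MeV = 0.0527 fm.

λ = 0.0527 fm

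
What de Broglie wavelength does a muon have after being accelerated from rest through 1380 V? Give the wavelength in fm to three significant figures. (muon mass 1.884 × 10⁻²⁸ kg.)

KE = eV = 1.602 × 10⁻¹⁹ × 1380 = 2.211 × 10⁻¹⁶ J.
p = √(2mKE) = √(2 × 1.884 × 10⁻²⁸ × 2.211 × 10⁻¹⁶) = 2.886 × 10⁻²² kg·m/s.
λ = h/p = 6.626 × 10⁻³⁴ / 2.886 × 10⁻²² = 2.30 × 10⁻¹² m = 2300 fm.

λ = 2300 fm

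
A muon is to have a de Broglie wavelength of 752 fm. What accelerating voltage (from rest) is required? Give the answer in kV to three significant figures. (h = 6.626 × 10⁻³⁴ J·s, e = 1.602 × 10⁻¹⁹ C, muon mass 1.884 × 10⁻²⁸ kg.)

p = h/λ = 6.626 × 10⁻³⁴ / 7.520 × 10⁻¹³ = 8.811 × 10⁻²² kg·m/s.
KE = p²/(2m) = 2.060 × 10⁻¹⁵ J.
V = KE/e = 2.060 × 10⁻¹⁵ / (1.602 × 10⁻¹⁹) = 12.9 kV.

V = 12.9 kV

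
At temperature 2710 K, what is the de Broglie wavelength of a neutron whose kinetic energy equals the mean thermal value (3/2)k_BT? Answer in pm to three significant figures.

λ = 48.3 pm

KE = (3/2)k_BT = 1.5 × 1.381 × 10⁻²³ × 2710 = 5.614 × 10⁻²⁰ J.
p = √(2mKE) = √(2 × 1.675 × 10⁻²⁷ × 5.614 × 10⁻²⁰) = 1.371 × 10⁻²³ kg·m/s.
λ = h/p = 4.83 × 10⁻¹¹ m = 48.3 pm.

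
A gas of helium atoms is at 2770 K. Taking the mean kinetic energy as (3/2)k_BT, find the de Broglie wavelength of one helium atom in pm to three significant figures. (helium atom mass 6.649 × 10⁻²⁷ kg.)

KE = (3/2)k_BT = 1.5 × 1.381 × 10⁻²³ × 2770 = 5.738 × 10⁻²⁰ J.
p = √(2mKE) = √(2 × 6.649 × 10⁻²⁷ × 5.738 × 10⁻²⁰) = 2.762 × 10⁻²³ kg·m/s.
λ = h/p = 2.40 × 10⁻¹¹ m = 24.0 pm.

λ = 24.0 pm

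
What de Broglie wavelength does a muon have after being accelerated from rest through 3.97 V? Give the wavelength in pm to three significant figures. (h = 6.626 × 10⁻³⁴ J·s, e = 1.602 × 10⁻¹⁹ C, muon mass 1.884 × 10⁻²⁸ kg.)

λ = 42.8 pm

KE = eV = 1.602 × 10⁻¹⁹ × 3.970 = 6.360 × 10⁻¹⁹ J.
p = √(2mKE) = √(2 × 1.884 × 10⁻²⁸ × 6.360 × 10⁻¹⁹) = 1.548 × 10⁻²³ kg·m/s.
λ = h/p = 6.626 × 10⁻³⁴ / 1.548 × 10⁻²³ = 4.28 × 10⁻¹¹ m = 42.8 pm.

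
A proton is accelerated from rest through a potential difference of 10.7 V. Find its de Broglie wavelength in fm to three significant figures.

λ = 8750 fm

KE = eV = 1.602 × 10⁻¹⁹ × 10.70 = 1.714 × 10⁻¹⁸ J.
p = √(2mKE) = √(2 × 1.673 × 10⁻²⁷ × 1.714 × 10⁻¹⁸) = 7.573 × 10⁻²³ kg·m/s.
λ = h/p = 6.626 × 10⁻³⁴ / 7.573 × 10⁻²³ = 8.75 × 10⁻¹² m = 8750 fm.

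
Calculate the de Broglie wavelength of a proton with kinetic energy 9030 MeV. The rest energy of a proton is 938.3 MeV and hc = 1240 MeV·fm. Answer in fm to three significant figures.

λ = 0.125 fm

Total energy E = KE + m₀c² = 9030 + 938.3 = 9968.3 MeV.
(pc)² = E² − (m₀c²)² = (9968.3)² − (938.3)² = 9.849 × 10⁷ MeV², so pc = 9924 MeV.
λ = hc/(pc) = 1240 MeV·fm / 9924 MeV = 0.125 fm.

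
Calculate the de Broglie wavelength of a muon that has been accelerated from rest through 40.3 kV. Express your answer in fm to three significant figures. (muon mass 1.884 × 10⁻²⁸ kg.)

KE = eV = 1.602 × 10⁻¹⁹ × 4.030 × 10⁴ = 6.456 × 10⁻¹⁵ J.
p = √(2mKE) = √(2 × 1.884 × 10⁻²⁸ × 6.456 × 10⁻¹⁵) = 1.560 × 10⁻²¹ kg·m/s.
λ = h/p = 6.626 × 10⁻³⁴ / 1.560 × 10⁻²¹ = 4.25 × 10⁻¹³ m = 425 fm.

λ = 425 fm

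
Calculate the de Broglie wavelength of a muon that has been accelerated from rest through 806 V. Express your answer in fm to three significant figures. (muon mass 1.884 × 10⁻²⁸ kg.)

λ = 3000 fm

KE = eV = 1.602 × 10⁻¹⁹ × 806.0 = 1.291 × 10⁻¹⁶ J.
p = √(2mKE) = √(2 × 1.884 × 10⁻²⁸ × 1.291 × 10⁻¹⁶) = 2.206 × 10⁻²² kg·m/s.
λ = h/p = 6.626 × 10⁻³⁴ / 2.206 × 10⁻²² = 3.00 × 10⁻¹² m = 3000 fm.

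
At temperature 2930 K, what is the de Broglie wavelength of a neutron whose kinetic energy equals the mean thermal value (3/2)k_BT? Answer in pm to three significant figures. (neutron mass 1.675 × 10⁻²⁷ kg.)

KE = (3/2)k_BT = 1.5 × 1.381 × 10⁻²³ × 2930 = 6.069 × 10⁻²⁰ J.
p = √(2mKE) = √(2 × 1.675 × 10⁻²⁷ × 6.069 × 10⁻²⁰) = 1.426 × 10⁻²³ kg·m/s.
λ = h/p = 4.65 × 10⁻¹¹ m = 46.5 pm.

λ = 46.5 pm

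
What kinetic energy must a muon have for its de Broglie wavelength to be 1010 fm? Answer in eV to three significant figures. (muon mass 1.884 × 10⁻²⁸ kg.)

p = h/λ = 6.626 × 10⁻³⁴ / 1.010 × 10⁻¹² = 6.560 × 10⁻²² kg·m/s.
KE = p²/(2m) = (6.560 × 10⁻²²)² / (2 × 1.884 × 10⁻²⁸) = 1.142 × 10⁻¹⁵ J = 7130 eV.

KE = 7130 eV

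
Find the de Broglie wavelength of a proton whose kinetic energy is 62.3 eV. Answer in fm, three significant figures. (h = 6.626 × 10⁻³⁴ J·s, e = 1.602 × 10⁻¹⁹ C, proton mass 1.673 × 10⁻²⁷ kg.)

λ = 3630 fm

KE = 62.3 eV = 9.980 × 10⁻¹⁸ J.
p = √(2mKE) = √(2 × 1.673 × 10⁻²⁷ × 9.980 × 10⁻¹⁸) = 1.827 × 10⁻²² kg·m/s.
λ = h/p = 6.626 × 10⁻³⁴ / 1.827 × 10⁻²² = 3.63 × 10⁻¹² m = 3630 fm.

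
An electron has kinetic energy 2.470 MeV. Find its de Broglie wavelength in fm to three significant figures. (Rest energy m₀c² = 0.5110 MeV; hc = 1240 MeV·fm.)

λ = 422 fm

Total energy E = KE + m₀c² = 2.470 + 0.5110 = 2.9810 MeV.
(pc)² = E² − (m₀c²)² = (2.9810)² − (0.5110)² = 8.625 MeV², so pc = 2.937 MeV.
λ = hc/(pc) = 1240 MeV·fm / 2.937 MeV = 422 fm.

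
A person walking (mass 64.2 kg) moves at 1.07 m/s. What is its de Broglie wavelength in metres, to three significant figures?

p = mv = 64.2 × 1.07 = 6.869 × 10¹ kg·m/s.
λ = h/p = 6.626 × 10⁻³⁴ / 6.869 × 10¹ = 9.65 × 10⁻³⁶ m.

λ = 9.65 × 10⁻³⁶ m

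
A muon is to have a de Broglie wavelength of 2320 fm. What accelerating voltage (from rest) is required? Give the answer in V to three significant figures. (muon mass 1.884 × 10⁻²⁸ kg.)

V = 1350 V

p = h/λ = 6.626 × 10⁻³⁴ / 2.320 × 10⁻¹² = 2.856 × 10⁻²² kg·m/s.
KE = p²/(2m) = 2.165 × 10⁻¹⁶ J.
V = KE/e = 2.165 × 10⁻¹⁶ / (1.602 × 10⁻¹⁹) = 1350 V.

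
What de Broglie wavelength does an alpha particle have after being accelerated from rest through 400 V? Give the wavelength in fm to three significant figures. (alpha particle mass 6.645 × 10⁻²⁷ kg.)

KE = 2eV = 2 × 1.602 × 10⁻¹⁹ × 400.0 = 1.282 × 10⁻¹⁶ J.
p = √(2mKE) = √(2 × 6.645 × 10⁻²⁷ × 1.282 × 10⁻¹⁶) = 1.305 × 10⁻²¹ kg·m/s.
λ = h/p = 6.626 × 10⁻³⁴ / 1.305 × 10⁻²¹ = 5.08 × 10⁻¹³ m = 508 fm.

λ = 508 fm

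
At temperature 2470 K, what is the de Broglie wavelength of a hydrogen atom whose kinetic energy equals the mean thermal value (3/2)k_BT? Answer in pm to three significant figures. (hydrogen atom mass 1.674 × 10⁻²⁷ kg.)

KE = (3/2)k_BT = 1.5 × 1.381 × 10⁻²³ × 2470 = 5.117 × 10⁻²⁰ J.
p = √(2mKE) = √(2 × 1.674 × 10⁻²⁷ × 5.117 × 10⁻²⁰) = 1.309 × 10⁻²³ kg·m/s.
λ = h/p = 5.06 × 10⁻¹¹ m = 50.6 pm.

λ = 50.6 pm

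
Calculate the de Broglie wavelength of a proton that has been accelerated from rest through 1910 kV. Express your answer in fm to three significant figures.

λ = 20.7 fm

KE = eV = 1.602 × 10⁻¹⁹ × 1.910 × 10⁶ = 3.060 × 10⁻¹³ J.
p = √(2mKE) = √(2 × 1.673 × 10⁻²⁷ × 3.060 × 10⁻¹³) = 3.200 × 10⁻²⁰ kg·m/s.
λ = h/p = 6.626 × 10⁻³⁴ / 3.200 × 10⁻²⁰ = 2.07 × 10⁻¹⁴ m = 20.7 fm.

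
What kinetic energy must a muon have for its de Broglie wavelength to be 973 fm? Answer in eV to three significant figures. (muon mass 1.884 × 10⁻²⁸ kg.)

p = h/λ = 6.626 × 10⁻³⁴ / 9.730 × 10⁻¹³ = 6.810 × 10⁻²² kg·m/s.
KE = p²/(2m) = (6.810 × 10⁻²²)² / (2 × 1.884 × 10⁻²⁸) = 1.231 × 10⁻¹⁵ J = 7680 eV.

KE = 7680 eV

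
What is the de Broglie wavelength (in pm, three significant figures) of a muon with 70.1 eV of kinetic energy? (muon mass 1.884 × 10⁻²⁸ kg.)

KE = 70.1 eV = 1.123 × 10⁻¹⁷ J.
p = √(2mKE) = √(2 × 1.884 × 10⁻²⁸ × 1.123 × 10⁻¹⁷) = 6.505 × 10⁻²³ kg·m/s.
λ = h/p = 6.626 × 10⁻³⁴ / 6.505 × 10⁻²³ = 1.02 × 10⁻¹¹ m = 10.2 pm.

λ = 10.2 pm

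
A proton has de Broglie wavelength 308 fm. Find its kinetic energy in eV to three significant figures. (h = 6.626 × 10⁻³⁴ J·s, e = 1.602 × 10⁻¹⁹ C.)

p = h/λ = 6.626 × 10⁻³⁴ / 3.080 × 10⁻¹³ = 2.151 × 10⁻²¹ kg·m/s.
KE = p²/(2m) = (2.151 × 10⁻²¹)² / (2 × 1.673 × 10⁻²⁷) = 1.383 × 10⁻¹⁵ J = 8630 eV.

KE = 8630 eV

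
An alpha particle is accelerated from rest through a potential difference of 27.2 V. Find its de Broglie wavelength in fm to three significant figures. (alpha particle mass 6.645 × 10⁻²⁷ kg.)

KE = 2eV = 2 × 1.602 × 10⁻¹⁹ × 27.20 = 8.715 × 10⁻¹⁸ J.
p = √(2mKE) = √(2 × 6.645 × 10⁻²⁷ × 8.715 × 10⁻¹⁸) = 3.403 × 10⁻²² kg·m/s.
λ = h/p = 6.626 × 10⁻³⁴ / 3.403 × 10⁻²² = 1.95 × 10⁻¹² m = 1950 fm.

λ = 1950 fm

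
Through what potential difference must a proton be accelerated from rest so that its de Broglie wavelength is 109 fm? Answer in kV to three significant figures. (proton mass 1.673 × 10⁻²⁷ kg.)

p = h/λ = 6.626 × 10⁻³⁴ / 1.090 × 10⁻¹³ = 6.079 × 10⁻²¹ kg·m/s.
KE = p²/(2m) = 1.104 × 10⁻¹⁴ J.
V = KE/e = 1.104 × 10⁻¹⁴ / (1.602 × 10⁻¹⁹) = 68.9 kV.

V = 68.9 kV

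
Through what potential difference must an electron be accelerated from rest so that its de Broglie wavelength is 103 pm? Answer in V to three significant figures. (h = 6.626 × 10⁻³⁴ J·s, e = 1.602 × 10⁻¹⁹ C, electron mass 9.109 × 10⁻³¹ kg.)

V = 142 V

p = h/λ = 6.626 × 10⁻³⁴ / 1.030 × 10⁻¹⁰ = 6.433 × 10⁻²⁴ kg·m/s.
KE = p²/(2m) = 2.272 × 10⁻¹⁷ J.
V = KE/e = 2.272 × 10⁻¹⁷ / (1.602 × 10⁻¹⁹) = 142 V.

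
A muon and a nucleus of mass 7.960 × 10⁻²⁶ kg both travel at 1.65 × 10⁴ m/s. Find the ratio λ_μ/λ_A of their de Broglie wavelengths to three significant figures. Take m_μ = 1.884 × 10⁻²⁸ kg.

At fixed v, p = mv so λ = h/(mv) ∝ 1/m.
λ_μ/λ_A = m_A/m_μ = 7.960 × 10⁻²⁶/1.884 × 10⁻²⁸ = 423.

λ_μ/λ_A = 423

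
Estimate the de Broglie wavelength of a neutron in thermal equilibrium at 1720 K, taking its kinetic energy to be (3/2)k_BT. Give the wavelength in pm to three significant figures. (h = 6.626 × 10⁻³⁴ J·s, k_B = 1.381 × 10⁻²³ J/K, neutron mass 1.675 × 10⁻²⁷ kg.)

KE = (3/2)k_BT = 1.5 × 1.381 × 10⁻²³ × 1720 = 3.563 × 10⁻²⁰ J.
p = √(2mKE) = √(2 × 1.675 × 10⁻²⁷ × 3.563 × 10⁻²⁰) = 1.093 × 10⁻²³ kg·m/s.
λ = h/p = 6.06 × 10⁻¹¹ m = 60.6 pm.

λ = 60.6 pm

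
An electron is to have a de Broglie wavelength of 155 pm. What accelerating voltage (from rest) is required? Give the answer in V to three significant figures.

p = h/λ = 6.626 × 10⁻³⁴ / 1.550 × 10⁻¹⁰ = 4.275 × 10⁻²⁴ kg·m/s.
KE = p²/(2m) = 1.003 × 10⁻¹⁷ J.
V = KE/e = 1.003 × 10⁻¹⁷ / (1.602 × 10⁻¹⁹) = 62.6 V.

V = 62.6 V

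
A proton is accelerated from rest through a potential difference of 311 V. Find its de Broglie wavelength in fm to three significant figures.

λ = 1620 fm

KE = eV = 1.602 × 10⁻¹⁹ × 311.0 = 4.982 × 10⁻¹⁷ J.
p = √(2mKE) = √(2 × 1.673 × 10⁻²⁷ × 4.982 × 10⁻¹⁷) = 4.083 × 10⁻²² kg·m/s.
λ = h/p = 6.626 × 10⁻³⁴ / 4.083 × 10⁻²² = 1.62 × 10⁻¹² m = 1620 fm.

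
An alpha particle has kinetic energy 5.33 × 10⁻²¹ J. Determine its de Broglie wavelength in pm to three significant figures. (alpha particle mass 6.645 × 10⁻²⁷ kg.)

p = √(2mKE) = √(2 × 6.645 × 10⁻²⁷ × 5.330 × 10⁻²¹) = 8.416 × 10⁻²⁴ kg·m/s.
λ = h/p = 6.626 × 10⁻³⁴ / 8.416 × 10⁻²⁴ = 7.87 × 10⁻¹¹ m = 78.7 pm.

λ = 78.7 pm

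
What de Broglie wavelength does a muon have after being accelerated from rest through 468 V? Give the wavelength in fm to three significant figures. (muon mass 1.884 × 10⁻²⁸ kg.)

KE = eV = 1.602 × 10⁻¹⁹ × 468.0 = 7.497 × 10⁻¹⁷ J.
p = √(2mKE) = √(2 × 1.884 × 10⁻²⁸ × 7.497 × 10⁻¹⁷) = 1.681 × 10⁻²² kg·m/s.
λ = h/p = 6.626 × 10⁻³⁴ / 1.681 × 10⁻²² = 3.94 × 10⁻¹² m = 3940 fm.

λ = 3940 fm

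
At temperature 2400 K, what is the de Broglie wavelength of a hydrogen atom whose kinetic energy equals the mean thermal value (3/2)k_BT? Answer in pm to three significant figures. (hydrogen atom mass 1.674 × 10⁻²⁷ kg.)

λ = 51.4 pm

KE = (3/2)k_BT = 1.5 × 1.381 × 10⁻²³ × 2400 = 4.972 × 10⁻²⁰ J.
p = √(2mKE) = √(2 × 1.674 × 10⁻²⁷ × 4.972 × 10⁻²⁰) = 1.290 × 10⁻²³ kg·m/s.
λ = h/p = 5.14 × 10⁻¹¹ m = 51.4 pm.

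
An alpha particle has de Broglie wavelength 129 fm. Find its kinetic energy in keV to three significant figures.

KE = 12.4 keV

p = h/λ = 6.626 × 10⁻³⁴ / 1.290 × 10⁻¹³ = 5.136 × 10⁻²¹ kg·m/s.
KE = p²/(2m) = (5.136 × 10⁻²¹)² / (2 × 6.645 × 10⁻²⁷) = 1.985 × 10⁻¹⁵ J = 12.4 keV.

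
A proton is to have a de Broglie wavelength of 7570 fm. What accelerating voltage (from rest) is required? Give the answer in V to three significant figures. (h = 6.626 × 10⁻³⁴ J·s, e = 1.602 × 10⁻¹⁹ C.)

V = 14.3 V

p = h/λ = 6.626 × 10⁻³⁴ / 7.570 × 10⁻¹² = 8.753 × 10⁻²³ kg·m/s.
KE = p²/(2m) = 2.290 × 10⁻¹⁸ J.
V = KE/e = 2.290 × 10⁻¹⁸ / (1.602 × 10⁻¹⁹) = 14.3 V.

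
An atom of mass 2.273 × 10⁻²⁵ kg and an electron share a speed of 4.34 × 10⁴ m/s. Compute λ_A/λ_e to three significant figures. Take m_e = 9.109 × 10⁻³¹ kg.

λ_A/λ_e = 4.01 × 10⁻⁶

At fixed v, p = mv so λ = h/(mv) ∝ 1/m.
λ_A/λ_e = m_e/m_A = 9.109 × 10⁻³¹/2.273 × 10⁻²⁵ = 4.01 × 10⁻⁶.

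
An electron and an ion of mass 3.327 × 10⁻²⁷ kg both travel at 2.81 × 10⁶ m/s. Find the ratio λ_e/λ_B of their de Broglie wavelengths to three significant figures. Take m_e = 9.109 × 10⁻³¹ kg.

λ_e/λ_B = 3650

At fixed v, p = mv so λ = h/(mv) ∝ 1/m.
λ_e/λ_B = m_B/m_e = 3.327 × 10⁻²⁷/9.109 × 10⁻³¹ = 3650.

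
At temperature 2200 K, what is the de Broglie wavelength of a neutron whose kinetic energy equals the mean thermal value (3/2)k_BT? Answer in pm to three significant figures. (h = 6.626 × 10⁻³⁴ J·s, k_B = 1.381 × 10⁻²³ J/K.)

λ = 53.6 pm

KE = (3/2)k_BT = 1.5 × 1.381 × 10⁻²³ × 2200 = 4.557 × 10⁻²⁰ J.
p = √(2mKE) = √(2 × 1.675 × 10⁻²⁷ × 4.557 × 10⁻²⁰) = 1.236 × 10⁻²³ kg·m/s.
λ = h/p = 5.36 × 10⁻¹¹ m = 53.6 pm.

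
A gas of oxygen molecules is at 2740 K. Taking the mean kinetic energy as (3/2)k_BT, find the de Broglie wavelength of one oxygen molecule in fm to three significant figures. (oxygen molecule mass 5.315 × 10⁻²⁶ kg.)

KE = (3/2)k_BT = 1.5 × 1.381 × 10⁻²³ × 2740 = 5.676 × 10⁻²⁰ J.
p = √(2mKE) = √(2 × 5.315 × 10⁻²⁶ × 5.676 × 10⁻²⁰) = 7.768 × 10⁻²³ kg·m/s.
λ = h/p = 8.53 × 10⁻¹² m = 8530 fm.

λ = 8530 fm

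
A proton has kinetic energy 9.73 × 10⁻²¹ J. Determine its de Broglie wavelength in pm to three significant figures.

p = √(2mKE) = √(2 × 1.673 × 10⁻²⁷ × 9.730 × 10⁻²¹) = 5.706 × 10⁻²⁴ kg·m/s.
λ = h/p = 6.626 × 10⁻³⁴ / 5.706 × 10⁻²⁴ = 1.16 × 10⁻¹⁰ m = 116 pm.

λ = 116 pm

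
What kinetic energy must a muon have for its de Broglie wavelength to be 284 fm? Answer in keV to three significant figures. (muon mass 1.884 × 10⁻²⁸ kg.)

KE = 90.2 keV

p = h/λ = 6.626 × 10⁻³⁴ / 2.840 × 10⁻¹³ = 2.333 × 10⁻²¹ kg·m/s.
KE = p²/(2m) = (2.333 × 10⁻²¹)² / (2 × 1.884 × 10⁻²⁸) = 1.445 × 10⁻¹⁴ J = 90.2 keV.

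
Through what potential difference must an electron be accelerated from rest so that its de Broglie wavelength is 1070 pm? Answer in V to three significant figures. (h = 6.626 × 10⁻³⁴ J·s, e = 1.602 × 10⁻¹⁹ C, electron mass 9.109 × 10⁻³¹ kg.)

p = h/λ = 6.626 × 10⁻³⁴ / 1.070 × 10⁻⁹ = 6.193 × 10⁻²⁵ kg·m/s.
KE = p²/(2m) = 2.105 × 10⁻¹⁹ J.
V = KE/e = 2.105 × 10⁻¹⁹ / (1.602 × 10⁻¹⁹) = 1.31 V.

V = 1.31 V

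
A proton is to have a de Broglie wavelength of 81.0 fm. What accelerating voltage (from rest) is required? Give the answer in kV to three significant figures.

V = 125 kV

p = h/λ = 6.626 × 10⁻³⁴ / 8.100 × 10⁻¹⁴ = 8.180 × 10⁻²¹ kg·m/s.
KE = p²/(2m) = 2.000 × 10⁻¹⁴ J.
V = KE/e = 2.000 × 10⁻¹⁴ / (1.602 × 10⁻¹⁹) = 125 kV.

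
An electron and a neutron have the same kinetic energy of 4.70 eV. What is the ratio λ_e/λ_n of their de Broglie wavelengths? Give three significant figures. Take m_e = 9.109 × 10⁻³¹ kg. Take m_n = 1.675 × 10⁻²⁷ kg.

λ_e/λ_n = 42.9

At fixed KE, p = √(2mKE) so λ = h/p ∝ 1/√m.
λ_e/λ_n = √(m_n/m_e) = √(1.675 × 10⁻²⁷/9.109 × 10⁻³¹) = √(1839) = 42.9.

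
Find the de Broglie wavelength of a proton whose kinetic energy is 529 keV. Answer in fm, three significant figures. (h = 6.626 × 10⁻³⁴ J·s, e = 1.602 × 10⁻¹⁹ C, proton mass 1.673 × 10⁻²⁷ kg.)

λ = 39.3 fm

KE = 529 keV = 8.475 × 10⁻¹⁴ J.
p = √(2mKE) = √(2 × 1.673 × 10⁻²⁷ × 8.475 × 10⁻¹⁴) = 1.684 × 10⁻²⁰ kg·m/s.
λ = h/p = 6.626 × 10⁻³⁴ / 1.684 × 10⁻²⁰ = 3.93 × 10⁻¹⁴ m = 39.3 fm.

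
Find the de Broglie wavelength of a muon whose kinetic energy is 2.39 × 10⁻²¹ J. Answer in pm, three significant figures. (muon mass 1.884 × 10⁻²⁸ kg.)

p = √(2mKE) = √(2 × 1.884 × 10⁻²⁸ × 2.390 × 10⁻²¹) = 9.490 × 10⁻²⁵ kg·m/s.
λ = h/p = 6.626 × 10⁻³⁴ / 9.490 × 10⁻²⁵ = 6.98 × 10⁻¹⁰ m = 698 pm.

λ = 698 pm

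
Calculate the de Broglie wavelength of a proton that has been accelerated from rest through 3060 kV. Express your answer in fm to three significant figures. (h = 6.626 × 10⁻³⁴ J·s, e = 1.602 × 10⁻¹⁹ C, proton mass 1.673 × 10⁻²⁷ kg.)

λ = 16.4 fm

KE = eV = 1.602 × 10⁻¹⁹ × 3.060 × 10⁶ = 4.902 × 10⁻¹³ J.
p = √(2mKE) = √(2 × 1.673 × 10⁻²⁷ × 4.902 × 10⁻¹³) = 4.050 × 10⁻²⁰ kg·m/s.
λ = h/p = 6.626 × 10⁻³⁴ / 4.050 × 10⁻²⁰ = 1.64 × 10⁻¹⁴ m = 16.4 fm.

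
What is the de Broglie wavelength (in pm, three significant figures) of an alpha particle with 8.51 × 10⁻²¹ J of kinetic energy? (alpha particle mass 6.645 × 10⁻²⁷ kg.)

λ = 62.3 pm

p = √(2mKE) = √(2 × 6.645 × 10⁻²⁷ × 8.510 × 10⁻²¹) = 1.063 × 10⁻²³ kg·m/s.
λ = h/p = 6.626 × 10⁻³⁴ / 1.063 × 10⁻²³ = 6.23 × 10⁻¹¹ m = 62.3 pm.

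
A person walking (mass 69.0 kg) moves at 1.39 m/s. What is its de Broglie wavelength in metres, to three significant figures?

λ = 6.91 × 10⁻³⁶ m

p = mv = 69.0 × 1.39 = 9.591 × 10¹ kg·m/s.
λ = h/p = 6.626 × 10⁻³⁴ / 9.591 × 10¹ = 6.91 × 10⁻³⁶ m.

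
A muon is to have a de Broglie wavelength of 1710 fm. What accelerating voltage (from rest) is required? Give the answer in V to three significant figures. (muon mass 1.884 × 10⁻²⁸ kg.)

V = 2490 V

p = h/λ = 6.626 × 10⁻³⁴ / 1.710 × 10⁻¹² = 3.875 × 10⁻²² kg·m/s.
KE = p²/(2m) = 3.985 × 10⁻¹⁶ J.
V = KE/e = 3.985 × 10⁻¹⁶ / (1.602 × 10⁻¹⁹) = 2490 V.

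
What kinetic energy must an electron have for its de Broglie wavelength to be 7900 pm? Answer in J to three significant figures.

KE = 3.86 × 10⁻²¹ J

p = h/λ = 6.626 × 10⁻³⁴ / 7.900 × 10⁻⁹ = 8.387 × 10⁻²⁶ kg·m/s.
KE = p²/(2m) = (8.387 × 10⁻²⁶)² / (2 × 9.109 × 10⁻³¹) = 3.861 × 10⁻²¹ J = 3.86 × 10⁻²¹ J.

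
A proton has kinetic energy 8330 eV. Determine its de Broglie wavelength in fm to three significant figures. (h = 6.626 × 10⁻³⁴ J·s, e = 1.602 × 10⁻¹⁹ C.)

λ = 314 fm

KE = 8330 eV = 1.334 × 10⁻¹⁵ J.
p = √(2mKE) = √(2 × 1.673 × 10⁻²⁷ × 1.334 × 10⁻¹⁵) = 2.113 × 10⁻²¹ kg·m/s.
λ = h/p = 6.626 × 10⁻³⁴ / 2.113 × 10⁻²¹ = 3.14 × 10⁻¹³ m = 314 fm.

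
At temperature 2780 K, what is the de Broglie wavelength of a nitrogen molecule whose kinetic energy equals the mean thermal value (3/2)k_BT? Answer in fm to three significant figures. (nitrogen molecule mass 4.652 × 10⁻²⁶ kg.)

KE = (3/2)k_BT = 1.5 × 1.381 × 10⁻²³ × 2780 = 5.759 × 10⁻²⁰ J.
p = √(2mKE) = √(2 × 4.652 × 10⁻²⁶ × 5.759 × 10⁻²⁰) = 7.320 × 10⁻²³ kg·m/s.
λ = h/p = 9.05 × 10⁻¹² m = 9050 fm.

λ = 9050 fm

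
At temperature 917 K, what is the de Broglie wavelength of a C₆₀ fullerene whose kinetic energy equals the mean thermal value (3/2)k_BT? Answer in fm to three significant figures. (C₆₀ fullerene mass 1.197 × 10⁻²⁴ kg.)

λ = 3110 fm

KE = (3/2)k_BT = 1.5 × 1.381 × 10⁻²³ × 917 = 1.900 × 10⁻²⁰ J.
p = √(2mKE) = √(2 × 1.197 × 10⁻²⁴ × 1.900 × 10⁻²⁰) = 2.133 × 10⁻²² kg·m/s.
λ = h/p = 3.11 × 10⁻¹² m = 3110 fm.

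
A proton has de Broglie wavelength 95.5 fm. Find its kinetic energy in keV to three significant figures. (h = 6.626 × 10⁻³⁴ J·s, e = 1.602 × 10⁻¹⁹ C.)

p = h/λ = 6.626 × 10⁻³⁴ / 9.550 × 10⁻¹⁴ = 6.938 × 10⁻²¹ kg·m/s.
KE = p²/(2m) = (6.938 × 10⁻²¹)² / (2 × 1.673 × 10⁻²⁷) = 1.439 × 10⁻¹⁴ J = 89.8 keV.

KE = 89.8 keV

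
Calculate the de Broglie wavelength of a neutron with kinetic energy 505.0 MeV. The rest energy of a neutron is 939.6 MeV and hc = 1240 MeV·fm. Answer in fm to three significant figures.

λ = 1.13 fm

Total energy E = KE + m₀c² = 505.0 + 939.6 = 1444.6 MeV.
(pc)² = E² − (m₀c²)² = (1444.6)² − (939.6)² = 1.204 × 10⁶ MeV², so pc = 1097 MeV.
λ = hc/(pc) = 1240 MeV·fm / 1097 MeV = 1.13 fm.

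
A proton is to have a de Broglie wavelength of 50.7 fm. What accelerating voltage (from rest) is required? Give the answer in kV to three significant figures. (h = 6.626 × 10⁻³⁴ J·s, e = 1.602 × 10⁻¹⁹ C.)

p = h/λ = 6.626 × 10⁻³⁴ / 5.070 × 10⁻¹⁴ = 1.307 × 10⁻²⁰ kg·m/s.
KE = p²/(2m) = 5.105 × 10⁻¹⁴ J.
V = KE/e = 5.105 × 10⁻¹⁴ / (1.602 × 10⁻¹⁹) = 319 kV.

V = 319 kV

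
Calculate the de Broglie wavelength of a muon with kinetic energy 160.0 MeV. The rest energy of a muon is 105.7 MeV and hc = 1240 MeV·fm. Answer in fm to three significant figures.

λ = 5.09 fm

Total energy E = KE + m₀c² = 160.0 + 105.7 = 265.7 MeV.
(pc)² = E² − (m₀c²)² = (265.7)² − (105.7)² = 5.942 × 10⁴ MeV², so pc = 243.8 MeV.
λ = hc/(pc) = 1240 MeV·fm / 243.8 MeV = 5.09 fm.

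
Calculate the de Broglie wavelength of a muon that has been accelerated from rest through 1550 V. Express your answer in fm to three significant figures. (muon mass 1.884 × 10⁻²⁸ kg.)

KE = eV = 1.602 × 10⁻¹⁹ × 1550 = 2.483 × 10⁻¹⁶ J.
p = √(2mKE) = √(2 × 1.884 × 10⁻²⁸ × 2.483 × 10⁻¹⁶) = 3.059 × 10⁻²² kg·m/s.
λ = h/p = 6.626 × 10⁻³⁴ / 3.059 × 10⁻²² = 2.17 × 10⁻¹² m = 2170 fm.

λ = 2170 fm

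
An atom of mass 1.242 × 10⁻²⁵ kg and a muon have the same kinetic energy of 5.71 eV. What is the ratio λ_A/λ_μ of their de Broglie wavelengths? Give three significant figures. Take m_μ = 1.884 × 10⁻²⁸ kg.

λ_A/λ_μ = 0.0389

At fixed KE, p = √(2mKE) so λ = h/p ∝ 1/√m.
λ_A/λ_μ = √(m_μ/m_A) = √(1.884 × 10⁻²⁸/1.242 × 10⁻²⁵) = √(1.517 × 10⁻³) = 0.0389.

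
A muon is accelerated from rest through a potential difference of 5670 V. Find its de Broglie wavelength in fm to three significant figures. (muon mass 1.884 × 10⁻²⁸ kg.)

λ = 1130 fm

KE = eV = 1.602 × 10⁻¹⁹ × 5670 = 9.083 × 10⁻¹⁶ J.
p = √(2mKE) = √(2 × 1.884 × 10⁻²⁸ × 9.083 × 10⁻¹⁶) = 5.850 × 10⁻²² kg·m/s.
λ = h/p = 6.626 × 10⁻³⁴ / 5.850 × 10⁻²² = 1.13 × 10⁻¹² m = 1130 fm.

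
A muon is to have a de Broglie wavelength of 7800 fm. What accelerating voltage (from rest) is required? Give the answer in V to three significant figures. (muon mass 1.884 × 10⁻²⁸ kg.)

V = 120 V

p = h/λ = 6.626 × 10⁻³⁴ / 7.800 × 10⁻¹² = 8.495 × 10⁻²³ kg·m/s.
KE = p²/(2m) = 1.915 × 10⁻¹⁷ J.
V = KE/e = 1.915 × 10⁻¹⁷ / (1.602 × 10⁻¹⁹) = 120 V.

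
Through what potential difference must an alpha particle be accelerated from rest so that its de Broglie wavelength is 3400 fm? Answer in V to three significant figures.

V = 8.92 V

p = h/λ = 6.626 × 10⁻³⁴ / 3.400 × 10⁻¹² = 1.949 × 10⁻²² kg·m/s.
KE = p²/(2m) = 2.858 × 10⁻¹⁸ J.
V = KE/2e = 2.858 × 10⁻¹⁸ / (2 × 1.602 × 10⁻¹⁹) = 8.92 V.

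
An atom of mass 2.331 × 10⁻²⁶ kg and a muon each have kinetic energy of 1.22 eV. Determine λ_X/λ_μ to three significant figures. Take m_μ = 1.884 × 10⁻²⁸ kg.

λ_X/λ_μ = 0.0899

At fixed KE, p = √(2mKE) so λ = h/p ∝ 1/√m.
λ_X/λ_μ = √(m_μ/m_X) = √(1.884 × 10⁻²⁸/2.331 × 10⁻²⁶) = √(8.082 × 10⁻³) = 0.0899.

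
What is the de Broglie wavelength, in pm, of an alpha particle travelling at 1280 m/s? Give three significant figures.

λ = 77.9 pm

p = mv = 6.645 × 10⁻²⁷ × 1280 = 8.506 × 10⁻²⁴ kg·m/s.
λ = h/p = 6.626 × 10⁻³⁴ / 8.506 × 10⁻²⁴ = 7.79 × 10⁻¹¹ m = 77.9 pm.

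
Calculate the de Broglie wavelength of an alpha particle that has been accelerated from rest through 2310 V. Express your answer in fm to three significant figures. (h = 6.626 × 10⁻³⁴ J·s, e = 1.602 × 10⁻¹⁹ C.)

λ = 211 fm

KE = 2eV = 2 × 1.602 × 10⁻¹⁹ × 2310 = 7.401 × 10⁻¹⁶ J.
p = √(2mKE) = √(2 × 6.645 × 10⁻²⁷ × 7.401 × 10⁻¹⁶) = 3.136 × 10⁻²¹ kg·m/s.
λ = h/p = 6.626 × 10⁻³⁴ / 3.136 × 10⁻²¹ = 2.11 × 10⁻¹³ m = 211 fm.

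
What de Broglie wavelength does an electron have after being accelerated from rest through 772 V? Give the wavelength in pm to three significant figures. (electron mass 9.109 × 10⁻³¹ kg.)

λ = 44.1 pm

KE = eV = 1.602 × 10⁻¹⁹ × 772.0 = 1.237 × 10⁻¹⁶ J.
p = √(2mKE) = √(2 × 9.109 × 10⁻³¹ × 1.237 × 10⁻¹⁶) = 1.501 × 10⁻²³ kg·m/s.
λ = h/p = 6.626 × 10⁻³⁴ / 1.501 × 10⁻²³ = 4.41 × 10⁻¹¹ m = 44.1 pm.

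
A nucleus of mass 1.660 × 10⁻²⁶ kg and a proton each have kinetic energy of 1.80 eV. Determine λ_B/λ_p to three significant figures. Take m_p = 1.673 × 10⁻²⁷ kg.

λ_B/λ_p = 0.317

At fixed KE, p = √(2mKE) so λ = h/p ∝ 1/√m.
λ_B/λ_p = √(m_p/m_B) = √(1.673 × 10⁻²⁷/1.660 × 10⁻²⁶) = √(0.1008) = 0.317.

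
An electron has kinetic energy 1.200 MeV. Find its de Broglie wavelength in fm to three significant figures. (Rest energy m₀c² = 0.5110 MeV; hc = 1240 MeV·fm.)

Total energy E = KE + m₀c² = 1.200 + 0.5110 = 1.7110 MeV.
(pc)² = E² − (m₀c²)² = (1.7110)² − (0.5110)² = 2.666 MeV², so pc = 1.633 MeV.
λ = hc/(pc) = 1240 MeV·fm / 1.633 MeV = 759 fm.

λ = 759 fm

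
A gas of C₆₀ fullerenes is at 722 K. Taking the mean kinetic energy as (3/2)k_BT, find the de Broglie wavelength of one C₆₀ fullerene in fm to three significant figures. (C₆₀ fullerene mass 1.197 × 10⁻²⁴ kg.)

KE = (3/2)k_BT = 1.5 × 1.381 × 10⁻²³ × 722 = 1.496 × 10⁻²⁰ J.
p = √(2mKE) = √(2 × 1.197 × 10⁻²⁴ × 1.496 × 10⁻²⁰) = 1.892 × 10⁻²² kg·m/s.
λ = h/p = 3.50 × 10⁻¹² m = 3500 fm.

λ = 3500 fm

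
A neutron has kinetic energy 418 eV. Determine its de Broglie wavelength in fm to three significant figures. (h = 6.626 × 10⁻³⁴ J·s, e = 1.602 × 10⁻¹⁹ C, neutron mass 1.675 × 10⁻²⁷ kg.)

λ = 1400 fm

KE = 418 eV = 6.696 × 10⁻¹⁷ J.
p = √(2mKE) = √(2 × 1.675 × 10⁻²⁷ × 6.696 × 10⁻¹⁷) = 4.736 × 10⁻²² kg·m/s.
λ = h/p = 6.626 × 10⁻³⁴ / 4.736 × 10⁻²² = 1.40 × 10⁻¹² m = 1400 fm.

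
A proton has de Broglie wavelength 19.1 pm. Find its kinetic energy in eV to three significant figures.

KE = 2.25 eV

p = h/λ = 6.626 × 10⁻³⁴ / 1.910 × 10⁻¹¹ = 3.469 × 10⁻²³ kg·m/s.
KE = p²/(2m) = (3.469 × 10⁻²³)² / (2 × 1.673 × 10⁻²⁷) = 3.597 × 10⁻¹⁹ J = 2.25 eV.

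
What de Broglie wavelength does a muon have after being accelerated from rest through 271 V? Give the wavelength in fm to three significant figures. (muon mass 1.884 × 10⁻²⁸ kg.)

KE = eV = 1.602 × 10⁻¹⁹ × 271.0 = 4.341 × 10⁻¹⁷ J.
p = √(2mKE) = √(2 × 1.884 × 10⁻²⁸ × 4.341 × 10⁻¹⁷) = 1.279 × 10⁻²² kg·m/s.
λ = h/p = 6.626 × 10⁻³⁴ / 1.279 × 10⁻²² = 5.18 × 10⁻¹² m = 5180 fm.

λ = 5180 fm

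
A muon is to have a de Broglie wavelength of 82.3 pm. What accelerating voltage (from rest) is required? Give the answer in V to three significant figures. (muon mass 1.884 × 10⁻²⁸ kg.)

V = 1.07 V

p = h/λ = 6.626 × 10⁻³⁴ / 8.230 × 10⁻¹¹ = 8.051 × 10⁻²⁴ kg·m/s.
KE = p²/(2m) = 1.720 × 10⁻¹⁹ J.
V = KE/e = 1.720 × 10⁻¹⁹ / (1.602 × 10⁻¹⁹) = 1.07 V.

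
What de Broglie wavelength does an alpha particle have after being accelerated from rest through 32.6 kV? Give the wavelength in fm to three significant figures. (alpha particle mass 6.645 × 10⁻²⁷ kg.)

KE = 2eV = 2 × 1.602 × 10⁻¹⁹ × 3.260 × 10⁴ = 1.045 × 10⁻¹⁴ J.
p = √(2mKE) = √(2 × 6.645 × 10⁻²⁷ × 1.045 × 10⁻¹⁴) = 1.178 × 10⁻²⁰ kg·m/s.
λ = h/p = 6.626 × 10⁻³⁴ / 1.178 × 10⁻²⁰ = 5.62 × 10⁻¹⁴ m = 56.2 fm.

λ = 56.2 fm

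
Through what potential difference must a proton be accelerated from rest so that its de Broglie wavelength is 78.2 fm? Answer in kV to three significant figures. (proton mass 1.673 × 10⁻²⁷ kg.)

V = 134 kV

p = h/λ = 6.626 × 10⁻³⁴ / 7.820 × 10⁻¹⁴ = 8.473 × 10⁻²¹ kg·m/s.
KE = p²/(2m) = 2.146 × 10⁻¹⁴ J.
V = KE/e = 2.146 × 10⁻¹⁴ / (1.602 × 10⁻¹⁹) = 134 kV.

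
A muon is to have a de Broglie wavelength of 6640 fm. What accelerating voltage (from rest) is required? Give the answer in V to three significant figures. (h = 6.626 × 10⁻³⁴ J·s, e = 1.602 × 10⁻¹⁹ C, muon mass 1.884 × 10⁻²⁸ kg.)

V = 165 V

p = h/λ = 6.626 × 10⁻³⁴ / 6.640 × 10⁻¹² = 9.979 × 10⁻²³ kg·m/s.
KE = p²/(2m) = 2.643 × 10⁻¹⁷ J.
V = KE/e = 2.643 × 10⁻¹⁷ / (1.602 × 10⁻¹⁹) = 165 V.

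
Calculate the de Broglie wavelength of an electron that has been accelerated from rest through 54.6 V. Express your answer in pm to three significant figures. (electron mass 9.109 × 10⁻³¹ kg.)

λ = 166 pm

KE = eV = 1.602 × 10⁻¹⁹ × 54.60 = 8.747 × 10⁻¹⁸ J.
p = √(2mKE) = √(2 × 9.109 × 10⁻³¹ × 8.747 × 10⁻¹⁸) = 3.992 × 10⁻²⁴ kg·m/s.
λ = h/p = 6.626 × 10⁻³⁴ / 3.992 × 10⁻²⁴ = 1.66 × 10⁻¹⁰ m = 166 pm.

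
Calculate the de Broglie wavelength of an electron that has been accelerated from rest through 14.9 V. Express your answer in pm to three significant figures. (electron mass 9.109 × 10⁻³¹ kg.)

λ = 318 pm

KE = eV = 1.602 × 10⁻¹⁹ × 14.90 = 2.387 × 10⁻¹⁸ J.
p = √(2mKE) = √(2 × 9.109 × 10⁻³¹ × 2.387 × 10⁻¹⁸) = 2.085 × 10⁻²⁴ kg·m/s.
λ = h/p = 6.626 × 10⁻³⁴ / 2.085 × 10⁻²⁴ = 3.18 × 10⁻¹⁰ m = 318 pm.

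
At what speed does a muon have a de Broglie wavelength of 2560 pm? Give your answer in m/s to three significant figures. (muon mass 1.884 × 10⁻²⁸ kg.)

p = h/λ = 6.626 × 10⁻³⁴ / 2.560 × 10⁻⁹ = 2.588 × 10⁻²⁵ kg·m/s.
v = p/m = 2.588 × 10⁻²⁵ / 1.884 × 10⁻²⁸ = 1.37 × 10³ m/s = 1370 m/s.

v = 1370 m/s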